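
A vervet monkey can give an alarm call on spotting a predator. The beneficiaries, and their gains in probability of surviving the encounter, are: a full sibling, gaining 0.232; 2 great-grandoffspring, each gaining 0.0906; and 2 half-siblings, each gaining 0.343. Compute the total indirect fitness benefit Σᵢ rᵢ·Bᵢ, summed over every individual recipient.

0.31015

r to a full sibling = 0.5 (full sibs share both parents — two paths of length 2: r = 2·(1/2)^2 = 1/2).
r to a great-grandoffspring = 0.125 (three parent–offspring links: r = (1/2)^3 = 1/8).
r to a half-sibling = 1/4 (half-sibs share one parent — one path of length 2: r = (1/2)^2 = 1/4).
Summing one r·B term per recipient: 1·0.5·0.232 + 2·0.125·0.0906 + 2·0.25·0.343 = 0.31015.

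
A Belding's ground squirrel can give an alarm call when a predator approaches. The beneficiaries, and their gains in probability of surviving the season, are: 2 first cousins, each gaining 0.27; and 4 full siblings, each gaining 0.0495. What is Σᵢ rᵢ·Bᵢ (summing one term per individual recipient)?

0.1665

r to a first cousin = 1/8 (first cousins share one grandparent pair — two paths of length 4: r = 2·(1/2)^4 = 1/8).
r to a full sibling = 0.5 (full sibs share both parents — two paths of length 2: r = 2·(1/2)^2 = 1/2).
Summing one r·B term per recipient: 2·0.125·0.27 + 4·0.5·0.0495 = 0.1665.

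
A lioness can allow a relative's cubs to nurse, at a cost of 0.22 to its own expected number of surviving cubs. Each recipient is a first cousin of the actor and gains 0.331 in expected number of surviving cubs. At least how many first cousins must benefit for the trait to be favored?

r to a first cousin = 1/8 (first cousins share one grandparent pair — two paths of length 4: r = 2·(1/2)^4 = 1/8).
Hamilton's rule: n·r·B > C  ⇒  n > C/(r·B) = 0.22/(0.125·0.331) = 5.317.
The smallest integer exceeding 5.317 is 6.

6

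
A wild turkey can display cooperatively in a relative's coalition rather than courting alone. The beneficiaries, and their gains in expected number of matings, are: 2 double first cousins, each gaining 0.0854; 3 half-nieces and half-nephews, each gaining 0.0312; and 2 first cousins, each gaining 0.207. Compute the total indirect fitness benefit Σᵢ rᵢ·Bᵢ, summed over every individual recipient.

r to a double first cousin = 0.25 (double first cousins share both grandparent pairs — four paths of length 4: r = 4·(1/2)^4 = 1/4).
r to a half-niece or half-nephew = 1/8 (half-aunt/uncle↔niece/nephew: one path of length 3: r = (1/2)^3 = 1/8).
r to a first cousin = 0.125 (first cousins share one grandparent pair — two paths of length 4: r = 2·(1/2)^4 = 1/8).
Summing one r·B term per recipient: 2·0.25·0.0854 + 3·0.125·0.0312 + 2·0.125·0.207 = 0.10615.

0.10615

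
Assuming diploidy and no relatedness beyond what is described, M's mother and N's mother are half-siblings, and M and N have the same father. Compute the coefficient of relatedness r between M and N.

0.3125

Relatedness sums over independent paths through distinct common ancestors.
M and N are related in two ways: half first cousins through their mothers (r = 1/16) and half-sibs through their shared father (r = 1/4).
r = 1/16 + 1/4 = 0.3125.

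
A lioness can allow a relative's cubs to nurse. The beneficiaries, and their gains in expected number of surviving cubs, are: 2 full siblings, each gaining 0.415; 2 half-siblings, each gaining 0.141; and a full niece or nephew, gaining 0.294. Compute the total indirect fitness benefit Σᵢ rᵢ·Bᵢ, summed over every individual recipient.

0.559

r to a full sibling = 1/2 (full sibs share both parents — two paths of length 2: r = 2·(1/2)^2 = 1/2).
r to a half-sibling = 1/4 (half-sibs share one parent — one path of length 2: r = (1/2)^2 = 1/4).
r to a full niece or nephew = 1/4 (full aunt/uncle↔niece/nephew: two paths of length 3 through the shared grandparent pair: r = 2·(1/2)^3 = 1/4).
Summing one r·B term per recipient: 2·0.5·0.415 + 2·0.25·0.141 + 1·0.25·0.294 = 0.559.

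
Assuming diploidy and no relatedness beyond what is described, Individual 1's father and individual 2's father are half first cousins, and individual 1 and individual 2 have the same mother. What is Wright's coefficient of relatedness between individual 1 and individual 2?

0.265625

Independent pedigree routes through distinct common ancestors add.
Individual 1 and individual 2 are related in two ways: half second cousins through their fathers (r = 1/64) and half-sibs through their shared mother (r = 1/4).
r = 1/64 + 1/4 = 17/64 = 0.265625.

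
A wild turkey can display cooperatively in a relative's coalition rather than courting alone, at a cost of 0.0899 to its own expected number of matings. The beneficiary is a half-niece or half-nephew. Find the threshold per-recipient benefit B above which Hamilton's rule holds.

0.7192

r to a half-niece or half-nephew = 1/8 (half-aunt/uncle↔niece/nephew: one path of length 3: r = (1/2)^3 = 1/8).
Hamilton's rule with n recipients of equal r: n·r·B > C, so B > C/(n·r) = 0.0899/(1·0.125) = 0.7192.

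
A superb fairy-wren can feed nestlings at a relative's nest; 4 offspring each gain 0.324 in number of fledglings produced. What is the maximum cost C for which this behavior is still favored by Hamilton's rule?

r to an offspring = 1/2 (one parent–offspring link: r = (1/2)^1 = 1/2).
Hamilton's rule: n·r·B > C, so the trait is favored while C < n·r·B = 4·0.5·0.324 = 0.648.

0.648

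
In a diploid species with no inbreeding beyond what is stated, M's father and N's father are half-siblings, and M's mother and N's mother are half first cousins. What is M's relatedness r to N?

Independent pedigree routes through distinct common ancestors add.
M and N are related in two ways: half first cousins through their fathers (r = 1/16) and half second cousins through their mothers (r = 1/64).
r = 1/16 + 1/64 = 0.078125.

0.078125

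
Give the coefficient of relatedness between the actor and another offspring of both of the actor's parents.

0.5

Each parent–offspring link contributes a factor of 1/2, and independent paths through distinct common ancestors add.
Full sibs share both parents — two paths of length 2: r = 2·(1/2)^2 = 1/2.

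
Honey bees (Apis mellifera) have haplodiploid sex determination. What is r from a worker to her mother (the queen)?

0.5

One meiotic link between diploid queen and diploid daughter: r = 1/2.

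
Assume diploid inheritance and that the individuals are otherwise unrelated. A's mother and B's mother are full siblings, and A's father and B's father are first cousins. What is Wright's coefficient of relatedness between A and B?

Independent pedigree routes through distinct common ancestors add.
A and B are related in two ways: first cousins through their mothers (r = 1/8) and second cousins through their fathers (r = 1/32).
r = 1/8 + 1/32 = 5/32 = 0.15625.

0.15625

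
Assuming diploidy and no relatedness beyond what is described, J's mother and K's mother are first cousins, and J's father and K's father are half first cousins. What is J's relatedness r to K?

With two independent routes of shared ancestry, r is the sum of the two contributions.
J and K are related in two ways: second cousins through their mothers (r = 1/32) and half second cousins through their fathers (r = 1/64).
r = 1/32 + 1/64 = 0.046875.

0.046875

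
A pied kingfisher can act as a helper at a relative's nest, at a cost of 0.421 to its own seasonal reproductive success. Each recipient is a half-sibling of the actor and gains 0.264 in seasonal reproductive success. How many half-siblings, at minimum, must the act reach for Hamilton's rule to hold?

r to a half-sibling = 1/4 (half-sibs share one parent — one path of length 2: r = (1/2)^2 = 1/4).
Hamilton's rule: n·r·B > C  ⇒  n > C/(r·B) = 0.421/(0.25·0.264) = 6.379.
The smallest integer exceeding 6.379 is 7.

7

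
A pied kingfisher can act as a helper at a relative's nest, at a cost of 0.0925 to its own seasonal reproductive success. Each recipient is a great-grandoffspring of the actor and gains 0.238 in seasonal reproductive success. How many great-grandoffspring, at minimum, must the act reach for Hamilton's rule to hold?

4

r to a great-grandoffspring = 1/8 (three parent–offspring links: r = (1/2)^3 = 1/8).
Hamilton's rule: n·r·B > C  ⇒  n > C/(r·B) = 0.0925/(0.125·0.238) = 3.109.
The smallest integer exceeding 3.109 is 4.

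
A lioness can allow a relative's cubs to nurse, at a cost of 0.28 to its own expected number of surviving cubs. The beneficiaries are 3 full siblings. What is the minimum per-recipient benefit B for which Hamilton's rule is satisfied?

r to a full sibling = 1/2 (full sibs share both parents — two paths of length 2: r = 2·(1/2)^2 = 1/2).
Hamilton's rule with n recipients of equal r: n·r·B > C, so B > C/(n·r) = 0.28/(3·0.5) = 0.1867.

0.1867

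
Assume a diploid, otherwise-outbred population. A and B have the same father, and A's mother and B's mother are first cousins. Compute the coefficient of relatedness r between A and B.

Wright's path rule: contributions from independent ancestry routes add.
A and B are related in two ways: half-sibs through their shared father (r = 1/4) and second cousins through their mothers (r = 1/32).
r = 1/4 + 1/32 = 9/32 = 0.28125.

0.28125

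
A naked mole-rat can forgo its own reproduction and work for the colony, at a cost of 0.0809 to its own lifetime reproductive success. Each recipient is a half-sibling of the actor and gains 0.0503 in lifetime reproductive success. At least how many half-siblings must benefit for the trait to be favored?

7

r to a half-sibling = 1/4 (half-sibs share one parent — one path of length 2: r = (1/2)^2 = 1/4).
Hamilton's rule: n·r·B > C  ⇒  n > C/(r·B) = 0.0809/(0.25·0.0503) = 6.433.
The smallest integer exceeding 6.433 is 7.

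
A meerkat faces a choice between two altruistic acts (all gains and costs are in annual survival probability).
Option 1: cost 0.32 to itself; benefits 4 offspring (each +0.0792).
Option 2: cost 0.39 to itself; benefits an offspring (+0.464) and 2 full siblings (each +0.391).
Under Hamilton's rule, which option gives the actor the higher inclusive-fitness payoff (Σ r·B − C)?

Option 2

Option 1: r to an offspring = 0.5.
Option 1: Σ r·B − C = (4·0.5·0.0792) − 0.32 = -0.1616.
Option 2: r to an offspring = 0.5.
Option 2: r to a full sibling = 0.5.
Option 2: Σ r·B − C = (1·0.5·0.464 + 2·0.5·0.391) − 0.39 = 0.233.
Option 2 has the higher net inclusive-fitness payoff.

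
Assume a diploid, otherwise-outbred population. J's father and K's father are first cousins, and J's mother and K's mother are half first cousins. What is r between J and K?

Independent pedigree routes through distinct common ancestors add.
J and K are related in two ways: second cousins through their fathers (r = 1/32) and half second cousins through their mothers (r = 1/64).
r = 1/32 + 1/64 = 0.046875.

0.046875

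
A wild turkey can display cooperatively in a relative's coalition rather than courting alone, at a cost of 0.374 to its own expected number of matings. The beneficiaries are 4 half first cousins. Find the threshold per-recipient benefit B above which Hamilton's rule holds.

r to a half first cousin = 0.0625 (half first cousins share one grandparent — one path of length 4: r = (1/2)^4 = 1/16).
Hamilton's rule with n recipients of equal r: n·r·B > C, so B > C/(n·r) = 0.374/(4·0.0625) = 1.496.

1.496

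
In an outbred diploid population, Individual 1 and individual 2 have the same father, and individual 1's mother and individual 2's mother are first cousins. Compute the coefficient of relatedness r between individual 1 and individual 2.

0.28125

With two independent routes of shared ancestry, r is the sum of the two contributions.
Individual 1 and individual 2 are related in two ways: half-sibs through their shared father (r = 1/4) and second cousins through their mothers (r = 1/32).
r = 1/4 + 1/32 = 9/32 = 0.28125.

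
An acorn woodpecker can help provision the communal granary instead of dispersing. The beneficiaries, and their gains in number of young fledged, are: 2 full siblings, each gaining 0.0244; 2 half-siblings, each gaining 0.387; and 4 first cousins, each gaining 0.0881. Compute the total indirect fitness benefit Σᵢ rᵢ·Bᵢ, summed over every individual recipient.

0.26195

r to a full sibling = 0.5 (full sibs share both parents — two paths of length 2: r = 2·(1/2)^2 = 1/2).
r to a half-sibling = 1/4 (half-sibs share one parent — one path of length 2: r = (1/2)^2 = 1/4).
r to a first cousin = 1/8 (first cousins share one grandparent pair — two paths of length 4: r = 2·(1/2)^4 = 1/8).
Summing one r·B term per recipient: 2·0.5·0.0244 + 2·0.25·0.387 + 4·0.125·0.0881 = 0.26195.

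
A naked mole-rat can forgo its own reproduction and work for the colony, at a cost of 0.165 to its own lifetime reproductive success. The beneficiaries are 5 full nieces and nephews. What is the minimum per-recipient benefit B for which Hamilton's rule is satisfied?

r to a full niece or nephew = 1/4 (full aunt/uncle↔niece/nephew: two paths of length 3 through the shared grandparent pair: r = 2·(1/2)^3 = 1/4).
Hamilton's rule with n recipients of equal r: n·r·B > C, so B > C/(n·r) = 0.165/(5·0.25) = 0.132.

0.132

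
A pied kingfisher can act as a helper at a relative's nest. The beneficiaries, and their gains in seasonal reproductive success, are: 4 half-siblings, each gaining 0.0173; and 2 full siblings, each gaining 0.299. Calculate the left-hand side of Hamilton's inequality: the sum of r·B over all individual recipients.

r to a half-sibling = 1/4 (half-sibs share one parent — one path of length 2: r = (1/2)^2 = 1/4).
r to a full sibling = 0.5 (full sibs share both parents — two paths of length 2: r = 2·(1/2)^2 = 1/2).
Summing one r·B term per recipient: 4·0.25·0.0173 + 2·0.5·0.299 = 0.3163.

0.3163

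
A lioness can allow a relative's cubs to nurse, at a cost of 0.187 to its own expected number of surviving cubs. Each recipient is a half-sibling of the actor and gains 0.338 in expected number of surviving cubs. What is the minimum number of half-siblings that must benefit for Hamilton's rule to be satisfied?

3

r to a half-sibling = 1/4 (half-sibs share one parent — one path of length 2: r = (1/2)^2 = 1/4).
Hamilton's rule: n·r·B > C  ⇒  n > C/(r·B) = 0.187/(0.25·0.338) = 2.213.
The smallest integer exceeding 2.213 is 3.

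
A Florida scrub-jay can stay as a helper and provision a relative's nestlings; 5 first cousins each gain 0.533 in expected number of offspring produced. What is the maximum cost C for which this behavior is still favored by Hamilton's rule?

r to a first cousin = 0.125 (first cousins share one grandparent pair — two paths of length 4: r = 2·(1/2)^4 = 1/8).
Hamilton's rule: n·r·B > C, so the trait is favored while C < n·r·B = 5·0.125·0.533 = 0.333125.

0.333125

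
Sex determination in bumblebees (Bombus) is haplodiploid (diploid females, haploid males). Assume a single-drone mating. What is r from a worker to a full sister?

Haplodiploid full sisters inherit their father's entire haploid genome identically (contributing 1/2) and on average half of their mother's contribution (1/2 · 1/2 = 1/4); r = 1/2 + 1/4 = 3/4.

0.75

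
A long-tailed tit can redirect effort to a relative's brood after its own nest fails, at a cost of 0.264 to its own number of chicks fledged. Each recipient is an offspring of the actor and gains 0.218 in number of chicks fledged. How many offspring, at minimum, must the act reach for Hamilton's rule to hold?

3

r to an offspring = 1/2 (one parent–offspring link: r = (1/2)^1 = 1/2).
Hamilton's rule: n·r·B > C  ⇒  n > C/(r·B) = 0.264/(0.5·0.218) = 2.422.
The smallest integer exceeding 2.422 is 3.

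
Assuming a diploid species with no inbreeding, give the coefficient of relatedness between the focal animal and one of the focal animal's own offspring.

0.5

Each parent–offspring link contributes a factor of 1/2, and independent paths through distinct common ancestors add.
One parent–offspring link: r = (1/2)^1 = 1/2.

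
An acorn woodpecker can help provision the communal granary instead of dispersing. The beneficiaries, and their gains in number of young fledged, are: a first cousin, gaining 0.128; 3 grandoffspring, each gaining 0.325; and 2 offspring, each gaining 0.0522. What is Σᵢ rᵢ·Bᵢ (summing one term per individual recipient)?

0.31195

r to a first cousin = 0.125 (first cousins share one grandparent pair — two paths of length 4: r = 2·(1/2)^4 = 1/8).
r to a grandoffspring = 0.25 (two parent–offspring links: r = (1/2)^2 = 1/4).
r to an offspring = 0.5 (one parent–offspring link: r = (1/2)^1 = 1/2).
Summing one r·B term per recipient: 1·0.125·0.128 + 3·0.25·0.325 + 2·0.5·0.0522 = 0.31195.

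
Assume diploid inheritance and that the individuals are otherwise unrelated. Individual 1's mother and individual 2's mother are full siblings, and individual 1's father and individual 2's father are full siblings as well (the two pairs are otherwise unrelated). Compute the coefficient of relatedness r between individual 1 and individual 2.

0.25

Relatedness sums over independent paths through distinct common ancestors.
Individual 1 and individual 2 are related in two ways: first cousins through their mothers (r = 1/8) and first cousins through their fathers (r = 1/8) — i.e. double first cousins.
r = 1/8 + 1/8 = 0.25.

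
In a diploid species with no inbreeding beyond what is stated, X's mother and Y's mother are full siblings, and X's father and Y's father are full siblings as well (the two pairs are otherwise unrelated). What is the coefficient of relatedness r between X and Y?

0.25

Wright's path rule: contributions from independent ancestry routes add.
X and Y are related in two ways: first cousins through their mothers (r = 1/8) and first cousins through their fathers (r = 1/8) — i.e. double first cousins.
r = 1/8 + 1/8 = 0.25.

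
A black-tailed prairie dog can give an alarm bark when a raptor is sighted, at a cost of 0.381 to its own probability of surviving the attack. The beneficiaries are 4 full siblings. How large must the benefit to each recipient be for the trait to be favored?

0.1905

r to a full sibling = 1/2 (full sibs share both parents — two paths of length 2: r = 2·(1/2)^2 = 1/2).
Hamilton's rule with n recipients of equal r: n·r·B > C, so B > C/(n·r) = 0.381/(4·0.5) = 0.1905.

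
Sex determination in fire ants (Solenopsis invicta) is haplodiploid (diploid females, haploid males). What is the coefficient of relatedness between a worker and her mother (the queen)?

0.5

One meiotic link between diploid queen and diploid daughter: r = 1/2.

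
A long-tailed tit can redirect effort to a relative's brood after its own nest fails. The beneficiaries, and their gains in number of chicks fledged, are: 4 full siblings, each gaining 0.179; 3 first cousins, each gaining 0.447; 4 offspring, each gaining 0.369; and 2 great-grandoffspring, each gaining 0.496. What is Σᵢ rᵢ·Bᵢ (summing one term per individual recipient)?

1.387625

r to a full sibling = 0.5 (full sibs share both parents — two paths of length 2: r = 2·(1/2)^2 = 1/2).
r to a first cousin = 1/8 (first cousins share one grandparent pair — two paths of length 4: r = 2·(1/2)^4 = 1/8).
r to an offspring = 0.5 (one parent–offspring link: r = (1/2)^1 = 1/2).
r to a great-grandoffspring = 1/8 (three parent–offspring links: r = (1/2)^3 = 1/8).
Summing one r·B term per recipient: 4·0.5·0.179 + 3·0.125·0.447 + 4·0.5·0.369 + 2·0.125·0.496 = 1.387625.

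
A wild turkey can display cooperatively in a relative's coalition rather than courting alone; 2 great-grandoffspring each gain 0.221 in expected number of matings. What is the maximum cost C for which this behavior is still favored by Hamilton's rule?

0.05525

r to a great-grandoffspring = 1/8 (three parent–offspring links: r = (1/2)^3 = 1/8).
Hamilton's rule: n·r·B > C, so the trait is favored while C < n·r·B = 2·0.125·0.221 = 0.05525.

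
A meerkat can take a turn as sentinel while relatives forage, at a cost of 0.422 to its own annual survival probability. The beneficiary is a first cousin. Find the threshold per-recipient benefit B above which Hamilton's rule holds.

r to a first cousin = 0.125 (first cousins share one grandparent pair — two paths of length 4: r = 2·(1/2)^4 = 1/8).
Hamilton's rule with n recipients of equal r: n·r·B > C, so B > C/(n·r) = 0.422/(1·0.125) = 3.376.

3.376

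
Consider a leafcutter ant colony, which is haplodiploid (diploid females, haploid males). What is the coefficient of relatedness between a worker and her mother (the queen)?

One meiotic link between diploid queen and diploid daughter: r = 1/2.

0.5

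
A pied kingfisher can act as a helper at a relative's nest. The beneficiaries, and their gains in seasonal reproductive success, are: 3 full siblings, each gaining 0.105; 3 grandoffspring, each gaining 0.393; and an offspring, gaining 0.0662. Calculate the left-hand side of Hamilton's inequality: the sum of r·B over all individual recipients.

r to a full sibling = 0.5 (full sibs share both parents — two paths of length 2: r = 2·(1/2)^2 = 1/2).
r to a grandoffspring = 1/4 (two parent–offspring links: r = (1/2)^2 = 1/4).
r to an offspring = 1/2 (one parent–offspring link: r = (1/2)^1 = 1/2).
Summing one r·B term per recipient: 3·0.5·0.105 + 3·0.25·0.393 + 1·0.5·0.0662 = 0.48535.

0.48535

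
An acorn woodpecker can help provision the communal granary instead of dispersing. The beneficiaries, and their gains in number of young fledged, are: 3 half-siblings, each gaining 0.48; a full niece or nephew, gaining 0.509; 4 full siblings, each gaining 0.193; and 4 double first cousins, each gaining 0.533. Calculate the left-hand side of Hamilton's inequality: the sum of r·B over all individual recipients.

1.40625

r to a half-sibling = 0.25 (half-sibs share one parent — one path of length 2: r = (1/2)^2 = 1/4).
r to a full niece or nephew = 1/4 (full aunt/uncle↔niece/nephew: two paths of length 3 through the shared grandparent pair: r = 2·(1/2)^3 = 1/4).
r to a full sibling = 0.5 (full sibs share both parents — two paths of length 2: r = 2·(1/2)^2 = 1/2).
r to a double first cousin = 0.25 (double first cousins share both grandparent pairs — four paths of length 4: r = 4·(1/2)^4 = 1/4).
Summing one r·B term per recipient: 3·0.25·0.48 + 1·0.25·0.509 + 4·0.5·0.193 + 4·0.25·0.533 = 1.40625.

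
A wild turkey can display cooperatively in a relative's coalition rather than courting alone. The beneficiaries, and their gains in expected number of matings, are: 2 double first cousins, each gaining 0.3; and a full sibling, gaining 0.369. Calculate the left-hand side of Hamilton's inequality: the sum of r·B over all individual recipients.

0.3345

r to a double first cousin = 0.25 (double first cousins share both grandparent pairs — four paths of length 4: r = 4·(1/2)^4 = 1/4).
r to a full sibling = 1/2 (full sibs share both parents — two paths of length 2: r = 2·(1/2)^2 = 1/2).
Summing one r·B term per recipient: 2·0.25·0.3 + 1·0.5·0.369 = 0.3345.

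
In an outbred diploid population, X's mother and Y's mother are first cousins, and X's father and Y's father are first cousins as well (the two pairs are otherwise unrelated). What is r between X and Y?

0.0625

Independent pedigree routes through distinct common ancestors add.
X and Y are related in two ways: second cousins through their mothers (r = 1/32) and second cousins through their fathers (r = 1/32).
r = 1/32 + 1/32 = 0.0625.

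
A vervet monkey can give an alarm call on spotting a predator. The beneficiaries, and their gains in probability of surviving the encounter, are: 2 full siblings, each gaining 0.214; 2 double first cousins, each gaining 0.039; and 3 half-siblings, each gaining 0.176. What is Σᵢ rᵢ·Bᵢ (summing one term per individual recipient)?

0.3655

r to a full sibling = 1/2 (full sibs share both parents — two paths of length 2: r = 2·(1/2)^2 = 1/2).
r to a double first cousin = 1/4 (double first cousins share both grandparent pairs — four paths of length 4: r = 4·(1/2)^4 = 1/4).
r to a half-sibling = 0.25 (half-sibs share one parent — one path of length 2: r = (1/2)^2 = 1/4).
Summing one r·B term per recipient: 2·0.5·0.214 + 2·0.25·0.039 + 3·0.25·0.176 = 0.3655.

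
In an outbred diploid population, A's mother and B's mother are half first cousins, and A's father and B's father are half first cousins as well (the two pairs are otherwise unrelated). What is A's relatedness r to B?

Relatedness sums over independent paths through distinct common ancestors.
A and B are related in two ways: half second cousins through their mothers (r = 1/64) and half second cousins through their fathers (r = 1/64).
r = 1/64 + 1/64 = 0.03125.

0.03125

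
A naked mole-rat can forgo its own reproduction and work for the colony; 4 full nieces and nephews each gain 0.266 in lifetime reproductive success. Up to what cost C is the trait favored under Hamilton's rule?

0.266

r to a full niece or nephew = 1/4 (full aunt/uncle↔niece/nephew: two paths of length 3 through the shared grandparent pair: r = 2·(1/2)^3 = 1/4).
Hamilton's rule: n·r·B > C, so the trait is favored while C < n·r·B = 4·0.25·0.266 = 0.266.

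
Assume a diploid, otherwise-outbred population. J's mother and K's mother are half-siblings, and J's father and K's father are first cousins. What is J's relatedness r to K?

Independent pedigree routes through distinct common ancestors add.
J and K are related in two ways: half first cousins through their mothers (r = 1/16) and second cousins through their fathers (r = 1/32).
r = 1/16 + 1/32 = 3/32 = 0.09375.

0.09375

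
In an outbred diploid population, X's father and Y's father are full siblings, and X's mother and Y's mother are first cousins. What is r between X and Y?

0.15625

Wright's path rule: contributions from independent ancestry routes add.
X and Y are related in two ways: first cousins through their fathers (r = 1/8) and second cousins through their mothers (r = 1/32).
r = 1/8 + 1/32 = 5/32 = 0.15625.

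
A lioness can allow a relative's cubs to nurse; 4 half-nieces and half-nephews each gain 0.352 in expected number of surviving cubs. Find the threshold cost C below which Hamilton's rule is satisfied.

r to a half-niece or half-nephew = 1/8 (half-aunt/uncle↔niece/nephew: one path of length 3: r = (1/2)^3 = 1/8).
Hamilton's rule: n·r·B > C, so the trait is favored while C < n·r·B = 4·0.125·0.352 = 0.176.

0.176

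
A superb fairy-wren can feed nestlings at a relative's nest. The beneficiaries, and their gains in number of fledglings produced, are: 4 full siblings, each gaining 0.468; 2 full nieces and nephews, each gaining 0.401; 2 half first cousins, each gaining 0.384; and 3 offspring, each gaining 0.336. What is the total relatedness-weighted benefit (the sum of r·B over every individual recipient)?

r to a full sibling = 1/2 (full sibs share both parents — two paths of length 2: r = 2·(1/2)^2 = 1/2).
r to a full niece or nephew = 0.25 (full aunt/uncle↔niece/nephew: two paths of length 3 through the shared grandparent pair: r = 2·(1/2)^3 = 1/4).
r to a half first cousin = 1/16 (half first cousins share one grandparent — one path of length 4: r = (1/2)^4 = 1/16).
r to an offspring = 0.5 (one parent–offspring link: r = (1/2)^1 = 1/2).
Summing one r·B term per recipient: 4·0.5·0.468 + 2·0.25·0.401 + 2·0.0625·0.384 + 3·0.5·0.336 = 1.6885.

1.6885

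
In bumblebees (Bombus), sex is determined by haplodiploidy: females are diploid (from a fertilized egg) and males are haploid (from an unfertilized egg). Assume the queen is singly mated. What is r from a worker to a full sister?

0.75

Haplodiploid full sisters inherit their father's entire haploid genome identically (contributing 1/2) and on average half of their mother's contribution (1/2 · 1/2 = 1/4); r = 1/2 + 1/4 = 3/4.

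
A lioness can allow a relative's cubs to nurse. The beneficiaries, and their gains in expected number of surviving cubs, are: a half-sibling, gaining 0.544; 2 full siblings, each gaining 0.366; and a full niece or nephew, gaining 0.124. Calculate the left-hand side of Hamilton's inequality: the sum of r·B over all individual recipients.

0.533

r to a half-sibling = 1/4 (half-sibs share one parent — one path of length 2: r = (1/2)^2 = 1/4).
r to a full sibling = 0.5 (full sibs share both parents — two paths of length 2: r = 2·(1/2)^2 = 1/2).
r to a full niece or nephew = 1/4 (full aunt/uncle↔niece/nephew: two paths of length 3 through the shared grandparent pair: r = 2·(1/2)^3 = 1/4).
Summing one r·B term per recipient: 1·0.25·0.544 + 2·0.5·0.366 + 1·0.25·0.124 = 0.533.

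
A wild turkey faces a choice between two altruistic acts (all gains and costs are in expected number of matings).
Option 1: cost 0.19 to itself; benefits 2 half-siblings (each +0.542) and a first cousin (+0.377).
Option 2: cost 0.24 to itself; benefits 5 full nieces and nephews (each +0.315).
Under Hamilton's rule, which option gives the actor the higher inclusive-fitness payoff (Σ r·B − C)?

Option 1: r to a half-sibling = 0.25.
Option 1: r to a first cousin = 0.125.
Option 1: Σ r·B − C = (2·0.25·0.542 + 1·0.125·0.377) − 0.19 = 0.128125.
Option 2: r to a full niece or nephew = 0.25.
Option 2: Σ r·B − C = (5·0.25·0.315) − 0.24 = 0.15375.
Option 2 has the higher net inclusive-fitness payoff.

Option 2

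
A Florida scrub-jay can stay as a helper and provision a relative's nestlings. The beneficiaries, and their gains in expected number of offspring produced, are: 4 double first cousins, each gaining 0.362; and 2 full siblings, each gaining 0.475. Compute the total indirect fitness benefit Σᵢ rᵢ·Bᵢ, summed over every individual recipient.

r to a double first cousin = 0.25 (double first cousins share both grandparent pairs — four paths of length 4: r = 4·(1/2)^4 = 1/4).
r to a full sibling = 1/2 (full sibs share both parents — two paths of length 2: r = 2·(1/2)^2 = 1/2).
Summing one r·B term per recipient: 4·0.25·0.362 + 2·0.5·0.475 = 0.837.

0.837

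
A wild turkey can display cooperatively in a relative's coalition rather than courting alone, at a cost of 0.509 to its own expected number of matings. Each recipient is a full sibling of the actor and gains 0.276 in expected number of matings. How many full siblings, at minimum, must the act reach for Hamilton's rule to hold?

r to a full sibling = 1/2 (full sibs share both parents — two paths of length 2: r = 2·(1/2)^2 = 1/2).
Hamilton's rule: n·r·B > C  ⇒  n > C/(r·B) = 0.509/(0.5·0.276) = 3.688.
The smallest integer exceeding 3.688 is 4.

4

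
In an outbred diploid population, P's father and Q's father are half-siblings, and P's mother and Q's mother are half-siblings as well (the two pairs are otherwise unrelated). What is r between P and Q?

Relatedness sums over independent paths through distinct common ancestors.
P and Q are related in two ways: half first cousins through their fathers (r = 1/16) and half first cousins through their mothers (r = 1/16).
r = 1/16 + 1/16 = 0.125.

0.125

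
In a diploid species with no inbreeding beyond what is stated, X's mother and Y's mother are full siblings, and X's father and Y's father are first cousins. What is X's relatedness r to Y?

Wright's path rule: contributions from independent ancestry routes add.
X and Y are related in two ways: first cousins through their mothers (r = 1/8) and second cousins through their fathers (r = 1/32).
r = 1/8 + 1/32 = 0.15625.

0.15625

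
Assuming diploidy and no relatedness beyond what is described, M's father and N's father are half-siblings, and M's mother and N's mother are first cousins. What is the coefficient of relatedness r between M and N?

With two independent routes of shared ancestry, r is the sum of the two contributions.
M and N are related in two ways: half first cousins through their fathers (r = 1/16) and second cousins through their mothers (r = 1/32).
r = 1/16 + 1/32 = 3/32 = 0.09375.

0.09375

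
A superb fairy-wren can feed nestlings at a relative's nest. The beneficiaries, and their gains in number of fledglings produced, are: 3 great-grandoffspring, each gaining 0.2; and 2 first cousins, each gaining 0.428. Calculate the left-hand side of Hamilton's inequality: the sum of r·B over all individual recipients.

r to a great-grandoffspring = 0.125 (three parent–offspring links: r = (1/2)^3 = 1/8).
r to a first cousin = 0.125 (first cousins share one grandparent pair — two paths of length 4: r = 2·(1/2)^4 = 1/8).
Summing one r·B term per recipient: 3·0.125·0.2 + 2·0.125·0.428 = 0.182.

0.182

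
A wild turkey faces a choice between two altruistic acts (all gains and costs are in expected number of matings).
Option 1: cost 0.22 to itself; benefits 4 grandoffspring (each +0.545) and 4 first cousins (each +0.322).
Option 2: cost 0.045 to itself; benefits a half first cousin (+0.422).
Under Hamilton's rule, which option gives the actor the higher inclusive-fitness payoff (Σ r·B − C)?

Option 1

Option 1: r to a grandoffspring = 0.25.
Option 1: r to a first cousin = 0.125.
Option 1: Σ r·B − C = (4·0.25·0.545 + 4·0.125·0.322) − 0.22 = 0.486.
Option 2: r to a half first cousin = 0.0625.
Option 2: Σ r·B − C = (1·0.0625·0.422) − 0.045 = -0.018625.
Option 1 has the higher net inclusive-fitness payoff.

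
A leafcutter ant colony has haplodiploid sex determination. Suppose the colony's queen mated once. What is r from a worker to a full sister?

0.75

Haplodiploid full sisters inherit their father's entire haploid genome identically (contributing 1/2) and on average half of their mother's contribution (1/2 · 1/2 = 1/4); r = 1/2 + 1/4 = 3/4.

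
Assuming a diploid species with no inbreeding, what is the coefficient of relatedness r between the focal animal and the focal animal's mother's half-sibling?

0.125

Each parent–offspring link contributes a factor of 1/2, and independent paths through distinct common ancestors add.
Half-aunt/uncle↔niece/nephew: one path of length 3: r = (1/2)^3 = 1/8.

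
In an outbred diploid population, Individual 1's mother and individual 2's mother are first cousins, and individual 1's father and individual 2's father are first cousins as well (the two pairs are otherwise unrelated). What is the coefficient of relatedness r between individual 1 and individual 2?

Relatedness sums over independent paths through distinct common ancestors.
Individual 1 and individual 2 are related in two ways: second cousins through their mothers (r = 1/32) and second cousins through their fathers (r = 1/32).
r = 1/32 + 1/32 = 1/16 = 0.0625.

0.0625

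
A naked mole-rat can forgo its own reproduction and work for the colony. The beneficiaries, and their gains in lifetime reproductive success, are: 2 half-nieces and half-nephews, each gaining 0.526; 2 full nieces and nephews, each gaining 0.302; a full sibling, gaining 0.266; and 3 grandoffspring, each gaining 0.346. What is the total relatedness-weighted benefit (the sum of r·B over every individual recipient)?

0.675

r to a half-niece or half-nephew = 0.125 (half-aunt/uncle↔niece/nephew: one path of length 3: r = (1/2)^3 = 1/8).
r to a full niece or nephew = 0.25 (full aunt/uncle↔niece/nephew: two paths of length 3 through the shared grandparent pair: r = 2·(1/2)^3 = 1/4).
r to a full sibling = 1/2 (full sibs share both parents — two paths of length 2: r = 2·(1/2)^2 = 1/2).
r to a grandoffspring = 0.25 (two parent–offspring links: r = (1/2)^2 = 1/4).
Summing one r·B term per recipient: 2·0.125·0.526 + 2·0.25·0.302 + 1·0.5·0.266 + 3·0.25·0.346 = 0.675.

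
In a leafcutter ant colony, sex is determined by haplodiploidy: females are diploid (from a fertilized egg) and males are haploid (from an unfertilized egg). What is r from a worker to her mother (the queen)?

One meiotic link between diploid queen and diploid daughter: r = 1/2.

0.5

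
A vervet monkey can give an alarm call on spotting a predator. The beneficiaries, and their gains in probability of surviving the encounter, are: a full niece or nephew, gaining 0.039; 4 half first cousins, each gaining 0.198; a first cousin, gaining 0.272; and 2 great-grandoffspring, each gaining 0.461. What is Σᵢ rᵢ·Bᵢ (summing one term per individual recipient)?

r to a full niece or nephew = 0.25 (full aunt/uncle↔niece/nephew: two paths of length 3 through the shared grandparent pair: r = 2·(1/2)^3 = 1/4).
r to a half first cousin = 1/16 (half first cousins share one grandparent — one path of length 4: r = (1/2)^4 = 1/16).
r to a first cousin = 1/8 (first cousins share one grandparent pair — two paths of length 4: r = 2·(1/2)^4 = 1/8).
r to a great-grandoffspring = 0.125 (three parent–offspring links: r = (1/2)^3 = 1/8).
Summing one r·B term per recipient: 1·0.25·0.039 + 4·0.0625·0.198 + 1·0.125·0.272 + 2·0.125·0.461 = 0.2085.

0.2085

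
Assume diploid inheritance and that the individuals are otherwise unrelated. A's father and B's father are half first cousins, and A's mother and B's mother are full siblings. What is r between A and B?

0.140625

Independent pedigree routes through distinct common ancestors add.
A and B are related in two ways: half second cousins through their fathers (r = 1/64) and first cousins through their mothers (r = 1/8).
r = 1/64 + 1/8 = 9/64 = 0.140625.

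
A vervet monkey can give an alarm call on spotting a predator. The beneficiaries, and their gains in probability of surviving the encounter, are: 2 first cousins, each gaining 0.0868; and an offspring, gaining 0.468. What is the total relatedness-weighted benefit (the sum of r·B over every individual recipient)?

r to a first cousin = 1/8 (first cousins share one grandparent pair — two paths of length 4: r = 2·(1/2)^4 = 1/8).
r to an offspring = 0.5 (one parent–offspring link: r = (1/2)^1 = 1/2).
Summing one r·B term per recipient: 2·0.125·0.0868 + 1·0.5·0.468 = 0.2557.

0.2557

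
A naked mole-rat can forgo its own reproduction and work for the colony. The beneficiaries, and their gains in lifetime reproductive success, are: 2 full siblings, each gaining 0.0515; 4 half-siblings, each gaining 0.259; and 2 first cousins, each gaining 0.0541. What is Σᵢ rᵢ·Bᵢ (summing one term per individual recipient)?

r to a full sibling = 1/2 (full sibs share both parents — two paths of length 2: r = 2·(1/2)^2 = 1/2).
r to a half-sibling = 0.25 (half-sibs share one parent — one path of length 2: r = (1/2)^2 = 1/4).
r to a first cousin = 0.125 (first cousins share one grandparent pair — two paths of length 4: r = 2·(1/2)^4 = 1/8).
Summing one r·B term per recipient: 2·0.5·0.0515 + 4·0.25·0.259 + 2·0.125·0.0541 = 0.324025.

0.324025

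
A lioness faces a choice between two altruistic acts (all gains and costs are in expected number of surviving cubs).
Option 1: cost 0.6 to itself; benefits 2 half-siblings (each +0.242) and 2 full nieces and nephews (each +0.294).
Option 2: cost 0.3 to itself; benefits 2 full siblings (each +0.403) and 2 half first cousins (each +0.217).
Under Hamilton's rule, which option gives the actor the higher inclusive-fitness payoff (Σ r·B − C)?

Option 2

Option 1: r to a half-sibling = 0.25.
Option 1: r to a full niece or nephew = 0.25.
Option 1: Σ r·B − C = (2·0.25·0.242 + 2·0.25·0.294) − 0.6 = -0.332.
Option 2: r to a full sibling = 0.5.
Option 2: r to a half first cousin = 0.0625.
Option 2: Σ r·B − C = (2·0.5·0.403 + 2·0.0625·0.217) − 0.3 = 0.130125.
Option 2 has the higher net inclusive-fitness payoff.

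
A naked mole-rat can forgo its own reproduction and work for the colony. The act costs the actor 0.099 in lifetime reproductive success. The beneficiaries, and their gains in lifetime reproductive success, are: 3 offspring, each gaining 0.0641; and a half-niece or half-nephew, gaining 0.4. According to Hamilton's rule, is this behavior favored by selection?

Yes

Hamilton's rule: the trait is favored when the sum of r·B over every recipient exceeds the actor's cost C.
r to an offspring = 0.5 (one parent–offspring link: r = (1/2)^1 = 1/2).
r to a half-niece or half-nephew = 0.125 (half-aunt/uncle↔niece/nephew: one path of length 3: r = (1/2)^3 = 1/8).
Summing one r·B term per recipient: 3·0.5·0.0641 + 1·0.125·0.4 = 0.14615.
0.14615 > 0.099: the indirect benefit exceeds the cost.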